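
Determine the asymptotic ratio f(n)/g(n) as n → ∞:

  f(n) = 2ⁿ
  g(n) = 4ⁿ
0

Since 2ⁿ (O(2ⁿ)) grows slower than 4ⁿ (O(4ⁿ)),
the ratio f(n)/g(n) → 0 as n → ∞.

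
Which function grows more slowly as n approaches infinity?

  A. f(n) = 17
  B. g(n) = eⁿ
A

f(n) = 17 is O(1), while g(n) = eⁿ is O(eⁿ).
Since O(1) grows slower than O(eⁿ), f(n) is dominated.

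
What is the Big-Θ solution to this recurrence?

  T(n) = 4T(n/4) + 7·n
Θ(n log n)

Master Theorem: a = 4, b = 4, f(n) = 7·n.
Compute the critical exponent d = log₄(4) = 1.
Compare f(n) = Θ(n) against n^d:
  k = 1 = d, so f(n) = Θ(n^d) — Case 2.
  Work is balanced across levels: T(n) = Θ(n^d log n) = Θ(n log n).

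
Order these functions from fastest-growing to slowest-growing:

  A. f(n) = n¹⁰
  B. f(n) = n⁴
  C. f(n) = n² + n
A > B > C

Comparing growth rates:
A = n¹⁰ is O(n¹⁰)
B = n⁴ is O(n⁴)
C = n² + n is O(n²)

Therefore, the order from fastest to slowest is: A > B > C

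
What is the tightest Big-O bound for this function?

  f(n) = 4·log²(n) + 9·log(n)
O(log² n)

The dominant term in 4·log²(n) + 9·log(n) is 4·log²(n), which is Θ(log² n).
Lower-order terms (9·log(n)) are asymptotically negligible.
Constants are absorbed, so the tightest bound is O(log² n).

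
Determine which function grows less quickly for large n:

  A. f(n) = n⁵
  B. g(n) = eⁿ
A

f(n) = n⁵ is O(n⁵), while g(n) = eⁿ is O(eⁿ).
Since O(n⁵) grows slower than O(eⁿ), f(n) is dominated.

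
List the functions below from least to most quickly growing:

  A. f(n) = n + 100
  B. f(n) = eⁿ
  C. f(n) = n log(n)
A < C < B

Comparing growth rates:
A = n + 100 is O(n)
C = n log(n) is O(n log n)
B = eⁿ is O(eⁿ)

Therefore, the order from slowest to fastest is: A < C < B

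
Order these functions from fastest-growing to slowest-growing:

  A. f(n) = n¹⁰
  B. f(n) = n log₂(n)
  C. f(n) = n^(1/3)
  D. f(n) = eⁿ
D > A > B > C

Comparing growth rates:
D = eⁿ is O(eⁿ)
A = n¹⁰ is O(n¹⁰)
B = n log₂(n) is O(n log n)
C = n^(1/3) is O(n^(1/3))

Therefore, the order from fastest to slowest is: D > A > B > C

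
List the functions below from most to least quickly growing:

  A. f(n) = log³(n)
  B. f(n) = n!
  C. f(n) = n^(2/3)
B > C > A

Comparing growth rates:
B = n! is O(n!)
C = n^(2/3) is O(n^(2/3))
A = log³(n) is O(log³ n)

Therefore, the order from fastest to slowest is: B > C > A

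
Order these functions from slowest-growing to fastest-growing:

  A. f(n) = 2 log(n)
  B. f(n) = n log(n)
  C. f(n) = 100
C < A < B

Comparing growth rates:
C = 100 is O(1)
A = 2 log(n) is O(log n)
B = n log(n) is O(n log n)

Therefore, the order from slowest to fastest is: C < A < B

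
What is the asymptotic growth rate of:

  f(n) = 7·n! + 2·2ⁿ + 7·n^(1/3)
Θ(n!)

Order the terms by growth rate: 7·n^(1/3) ≺ 2·2ⁿ ≺ 7·n!.
The fastest-growing term 7·n! dominates as n → ∞; dropping its constant factor gives Θ(n!).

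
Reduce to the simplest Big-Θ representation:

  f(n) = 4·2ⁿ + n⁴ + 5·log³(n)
Θ(2ⁿ)

Order the terms by growth rate: 5·log³(n) ≺ n⁴ ≺ 4·2ⁿ.
The fastest-growing term 4·2ⁿ dominates as n → ∞; dropping its constant factor gives Θ(2ⁿ).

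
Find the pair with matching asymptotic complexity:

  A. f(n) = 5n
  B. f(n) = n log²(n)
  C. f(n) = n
A and C

Examining each function:
  A. 5n is O(n)
  B. n log²(n) is O(n log² n)
  C. n is O(n)

Functions A and C both have the same complexity class.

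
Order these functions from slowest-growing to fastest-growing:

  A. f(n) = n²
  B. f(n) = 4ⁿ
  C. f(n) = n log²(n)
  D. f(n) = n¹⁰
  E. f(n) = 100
E < C < A < D < B

Comparing growth rates:
E = 100 is O(1)
C = n log²(n) is O(n log² n)
A = n² is O(n²)
D = n¹⁰ is O(n¹⁰)
B = 4ⁿ is O(4ⁿ)

Therefore, the order from slowest to fastest is: E < C < A < D < B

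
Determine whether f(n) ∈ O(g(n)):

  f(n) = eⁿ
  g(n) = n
False

f(n) = eⁿ is O(eⁿ), and g(n) = n is O(n).
Since O(eⁿ) grows faster than O(n), f(n) = O(g(n)) is false.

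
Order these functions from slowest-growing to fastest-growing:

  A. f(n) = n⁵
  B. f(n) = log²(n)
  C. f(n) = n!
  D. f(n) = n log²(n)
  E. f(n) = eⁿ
B < D < A < E < C

Comparing growth rates:
B = log²(n) is O(log² n)
D = n log²(n) is O(n log² n)
A = n⁵ is O(n⁵)
E = eⁿ is O(eⁿ)
C = n! is O(n!)

Therefore, the order from slowest to fastest is: B < D < A < E < C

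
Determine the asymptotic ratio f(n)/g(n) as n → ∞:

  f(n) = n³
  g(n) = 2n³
1/2

Since n³ and 2n³ have the same growth rate (O(n³)),
the ratio converges to a constant: 1/2.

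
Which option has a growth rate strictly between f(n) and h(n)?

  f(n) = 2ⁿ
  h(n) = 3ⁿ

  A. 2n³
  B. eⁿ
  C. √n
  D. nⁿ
B

We need g(n) with 2ⁿ = o(g(n)) and g(n) = o(3ⁿ), i.e. O(2ⁿ) ≺ g ≺ O(3ⁿ).
Check each option:
  A. 2n³ — O(n³) does not grow strictly faster than f(n)
  B. eⁿ — O(eⁿ) is strictly between O(2ⁿ) and O(3ⁿ) ✓
  C. √n — O(√n) does not grow strictly faster than f(n)
  D. nⁿ — O(nⁿ) does not grow strictly slower than h(n)

Only option B (eⁿ) lies strictly between.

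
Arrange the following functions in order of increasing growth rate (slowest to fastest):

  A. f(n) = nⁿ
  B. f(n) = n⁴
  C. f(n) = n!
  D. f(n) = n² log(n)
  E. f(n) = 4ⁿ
D < B < E < C < A

Comparing growth rates:
D = n² log(n) is O(n² log n)
B = n⁴ is O(n⁴)
E = 4ⁿ is O(4ⁿ)
C = n! is O(n!)
A = nⁿ is O(nⁿ)

Therefore, the order from slowest to fastest is: D < B < E < C < A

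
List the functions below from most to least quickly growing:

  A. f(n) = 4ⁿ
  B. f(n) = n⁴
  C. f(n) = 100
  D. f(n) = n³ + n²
A > B > D > C

Comparing growth rates:
A = 4ⁿ is O(4ⁿ)
B = n⁴ is O(n⁴)
D = n³ + n² is O(n³)
C = 100 is O(1)

Therefore, the order from fastest to slowest is: A > B > D > C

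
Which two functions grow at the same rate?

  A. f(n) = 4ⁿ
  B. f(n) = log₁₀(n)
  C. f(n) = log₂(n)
B and C

Examining each function:
  A. 4ⁿ is O(4ⁿ)
  B. log₁₀(n) is O(log n)
  C. log₂(n) is O(log n)

Functions B and C both have the same complexity class.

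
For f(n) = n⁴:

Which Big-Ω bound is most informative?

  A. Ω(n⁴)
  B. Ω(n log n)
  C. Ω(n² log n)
A

f(n) = n⁴ is Ω(n⁴).
All listed options are valid Big-Ω bounds (lower bounds),
but Ω(n⁴) is the tightest (largest valid bound).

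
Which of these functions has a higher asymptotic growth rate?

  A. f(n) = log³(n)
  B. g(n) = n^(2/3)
B

f(n) = log³(n) is O(log³ n), while g(n) = n^(2/3) is O(n^(2/3)).
Since O(n^(2/3)) grows faster than O(log³ n), g(n) dominates.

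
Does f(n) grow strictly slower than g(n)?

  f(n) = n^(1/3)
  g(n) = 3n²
True

f(n) = n^(1/3) is O(n^(1/3)), and g(n) = 3n² is O(n²).
Since O(n^(1/3)) grows strictly slower than O(n²), f(n) = o(g(n)) is true.
This means lim(n→∞) f(n)/g(n) = 0.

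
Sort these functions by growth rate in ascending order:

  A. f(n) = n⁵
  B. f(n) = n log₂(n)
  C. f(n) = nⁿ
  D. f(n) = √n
D < B < A < C

Comparing growth rates:
D = √n is O(√n)
B = n log₂(n) is O(n log n)
A = n⁵ is O(n⁵)
C = nⁿ is O(nⁿ)

Therefore, the order from slowest to fastest is: D < B < A < C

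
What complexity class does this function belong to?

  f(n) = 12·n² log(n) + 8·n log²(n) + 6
O(n² log n)

The dominant term in 12·n² log(n) + 8·n log²(n) + 6 is 12·n² log(n), which is Θ(n² log n).
Lower-order terms (8·n log²(n), 6) are asymptotically negligible.
Constants are absorbed, so the tightest bound is O(n² log n).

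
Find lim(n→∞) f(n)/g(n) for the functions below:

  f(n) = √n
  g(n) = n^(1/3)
∞

Since √n (O(√n)) grows faster than n^(1/3) (O(n^(1/3))),
the ratio f(n)/g(n) → ∞ as n → ∞.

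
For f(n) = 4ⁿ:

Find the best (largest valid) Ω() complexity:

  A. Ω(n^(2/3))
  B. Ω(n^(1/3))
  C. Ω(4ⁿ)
C

f(n) = 4ⁿ is Ω(4ⁿ).
All listed options are valid Big-Ω bounds (lower bounds),
but Ω(4ⁿ) is the tightest (largest valid bound).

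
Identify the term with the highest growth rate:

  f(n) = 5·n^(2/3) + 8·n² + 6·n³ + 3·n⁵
3·n⁵

Looking at each term:
  - 5·n^(2/3) is O(n^(2/3))
  - 8·n² is O(n²)
  - 6·n³ is O(n³)
  - 3·n⁵ is O(n⁵)

The term 3·n⁵ (O(n⁵)) grows fastest and dominates all others.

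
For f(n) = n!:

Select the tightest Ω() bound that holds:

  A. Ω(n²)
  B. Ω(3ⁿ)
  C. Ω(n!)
C

f(n) = n! is Ω(n!).
All listed options are valid Big-Ω bounds (lower bounds),
but Ω(n!) is the tightest (largest valid bound).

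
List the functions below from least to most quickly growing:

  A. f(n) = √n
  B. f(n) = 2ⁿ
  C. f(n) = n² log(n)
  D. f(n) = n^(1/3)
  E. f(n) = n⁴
D < A < C < E < B

Comparing growth rates:
D = n^(1/3) is O(n^(1/3))
A = √n is O(√n)
C = n² log(n) is O(n² log n)
E = n⁴ is O(n⁴)
B = 2ⁿ is O(2ⁿ)

Therefore, the order from slowest to fastest is: D < A < C < E < B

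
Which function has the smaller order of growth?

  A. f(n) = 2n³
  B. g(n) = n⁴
A

f(n) = 2n³ is O(n³), while g(n) = n⁴ is O(n⁴).
Since O(n³) grows slower than O(n⁴), f(n) is dominated.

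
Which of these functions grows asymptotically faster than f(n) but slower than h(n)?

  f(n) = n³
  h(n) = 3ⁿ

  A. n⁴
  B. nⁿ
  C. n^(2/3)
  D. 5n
A

We need g(n) with n³ = o(g(n)) and g(n) = o(3ⁿ), i.e. O(n³) ≺ g ≺ O(3ⁿ).
Check each option:
  A. n⁴ — O(n⁴) is strictly between O(n³) and O(3ⁿ) ✓
  B. nⁿ — O(nⁿ) does not grow strictly slower than h(n)
  C. n^(2/3) — O(n^(2/3)) does not grow strictly faster than f(n)
  D. 5n — O(n) does not grow strictly faster than f(n)

Only option A (n⁴) lies strictly between.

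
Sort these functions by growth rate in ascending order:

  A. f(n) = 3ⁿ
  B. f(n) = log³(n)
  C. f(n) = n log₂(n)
B < C < A

Comparing growth rates:
B = log³(n) is O(log³ n)
C = n log₂(n) is O(n log n)
A = 3ⁿ is O(3ⁿ)

Therefore, the order from slowest to fastest is: B < C < A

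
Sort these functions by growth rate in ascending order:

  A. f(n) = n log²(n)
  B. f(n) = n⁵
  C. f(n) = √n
C < A < B

Comparing growth rates:
C = √n is O(√n)
A = n log²(n) is O(n log² n)
B = n⁵ is O(n⁵)

Therefore, the order from slowest to fastest is: C < A < B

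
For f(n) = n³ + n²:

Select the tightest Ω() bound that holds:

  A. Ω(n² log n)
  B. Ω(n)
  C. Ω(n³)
C

f(n) = n³ + n² is Ω(n³).
All listed options are valid Big-Ω bounds (lower bounds),
but Ω(n³) is the tightest (largest valid bound).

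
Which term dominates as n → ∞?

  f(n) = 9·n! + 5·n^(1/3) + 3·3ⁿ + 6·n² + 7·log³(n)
9·n!

Looking at each term:
  - 9·n! is O(n!)
  - 5·n^(1/3) is O(n^(1/3))
  - 3·3ⁿ is O(3ⁿ)
  - 6·n² is O(n²)
  - 7·log³(n) is O(log³ n)

The term 9·n! (O(n!)) grows fastest and dominates all others.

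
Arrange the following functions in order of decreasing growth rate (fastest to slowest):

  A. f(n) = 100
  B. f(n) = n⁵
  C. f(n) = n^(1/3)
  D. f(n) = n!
D > B > C > A

Comparing growth rates:
D = n! is O(n!)
B = n⁵ is O(n⁵)
C = n^(1/3) is O(n^(1/3))
A = 100 is O(1)

Therefore, the order from fastest to slowest is: D > B > C > A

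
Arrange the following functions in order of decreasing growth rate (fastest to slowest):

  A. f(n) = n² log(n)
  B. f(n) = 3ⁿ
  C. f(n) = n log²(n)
B > A > C

Comparing growth rates:
B = 3ⁿ is O(3ⁿ)
A = n² log(n) is O(n² log n)
C = n log²(n) is O(n log² n)

Therefore, the order from fastest to slowest is: B > A > C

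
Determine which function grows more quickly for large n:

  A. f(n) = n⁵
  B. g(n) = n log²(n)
A

f(n) = n⁵ is O(n⁵), while g(n) = n log²(n) is O(n log² n).
Since O(n⁵) grows faster than O(n log² n), f(n) dominates.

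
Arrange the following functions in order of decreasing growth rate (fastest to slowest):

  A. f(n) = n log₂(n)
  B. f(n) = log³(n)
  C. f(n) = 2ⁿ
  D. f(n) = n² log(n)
C > D > A > B

Comparing growth rates:
C = 2ⁿ is O(2ⁿ)
D = n² log(n) is O(n² log n)
A = n log₂(n) is O(n log n)
B = log³(n) is O(log³ n)

Therefore, the order from fastest to slowest is: C > D > A > B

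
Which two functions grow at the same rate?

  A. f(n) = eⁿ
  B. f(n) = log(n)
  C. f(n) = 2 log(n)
B and C

Examining each function:
  A. eⁿ is O(eⁿ)
  B. log(n) is O(log n)
  C. 2 log(n) is O(log n)

Functions B and C both have the same complexity class.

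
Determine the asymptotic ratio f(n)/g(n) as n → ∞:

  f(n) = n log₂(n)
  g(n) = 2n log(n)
1/(2*log(2))

Since n log₂(n) and 2n log(n) have the same growth rate (O(n log n)),
the ratio converges to a constant: 1/(2*log(2)).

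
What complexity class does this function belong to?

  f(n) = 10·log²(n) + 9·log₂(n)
O(log² n)

The dominant term in 10·log²(n) + 9·log₂(n) is 10·log²(n), which is Θ(log² n).
Lower-order terms (9·log₂(n)) are asymptotically negligible.
Constants are absorbed, so the tightest bound is O(log² n).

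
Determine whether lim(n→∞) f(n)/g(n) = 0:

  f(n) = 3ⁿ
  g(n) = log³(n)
False

f(n) = 3ⁿ is O(3ⁿ), and g(n) = log³(n) is O(log³ n).
Since O(3ⁿ) grows faster than or equal to O(log³ n), f(n) = o(g(n)) is false.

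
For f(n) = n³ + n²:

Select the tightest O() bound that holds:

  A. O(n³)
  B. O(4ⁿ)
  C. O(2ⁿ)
A

f(n) = n³ + n² is O(n³).
All listed options are valid Big-O bounds (upper bounds),
but O(n³) is the tightest (smallest valid bound).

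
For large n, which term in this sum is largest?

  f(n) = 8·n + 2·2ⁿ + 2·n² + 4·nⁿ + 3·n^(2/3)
4·nⁿ

Looking at each term:
  - 8·n is O(n)
  - 2·2ⁿ is O(2ⁿ)
  - 2·n² is O(n²)
  - 4·nⁿ is O(nⁿ)
  - 3·n^(2/3) is O(n^(2/3))

The term 4·nⁿ (O(nⁿ)) grows fastest and dominates all others.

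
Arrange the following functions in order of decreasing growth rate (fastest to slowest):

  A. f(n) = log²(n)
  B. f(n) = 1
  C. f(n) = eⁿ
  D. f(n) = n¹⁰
C > D > A > B

Comparing growth rates:
C = eⁿ is O(eⁿ)
D = n¹⁰ is O(n¹⁰)
A = log²(n) is O(log² n)
B = 1 is O(1)

Therefore, the order from fastest to slowest is: C > D > A > B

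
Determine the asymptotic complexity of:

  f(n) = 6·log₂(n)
O(log n)

The dominant term in 6·log₂(n) is 6·log₂(n), which is Θ(log n).
Constants are absorbed, so the tightest bound is O(log n).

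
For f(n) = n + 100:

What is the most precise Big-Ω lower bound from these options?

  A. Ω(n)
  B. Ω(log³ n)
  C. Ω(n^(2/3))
A

f(n) = n + 100 is Ω(n).
All listed options are valid Big-Ω bounds (lower bounds),
but Ω(n) is the tightest (largest valid bound).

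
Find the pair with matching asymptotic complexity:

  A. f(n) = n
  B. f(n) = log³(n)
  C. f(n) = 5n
A and C

Examining each function:
  A. n is O(n)
  B. log³(n) is O(log³ n)
  C. 5n is O(n)

Functions A and C both have the same complexity class.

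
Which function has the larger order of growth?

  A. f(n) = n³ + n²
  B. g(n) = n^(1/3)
A

f(n) = n³ + n² is O(n³), while g(n) = n^(1/3) is O(n^(1/3)).
Since O(n³) grows faster than O(n^(1/3)), f(n) dominates.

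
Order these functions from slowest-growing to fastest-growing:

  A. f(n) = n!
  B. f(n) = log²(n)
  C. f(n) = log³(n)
B < C < A

Comparing growth rates:
B = log²(n) is O(log² n)
C = log³(n) is O(log³ n)
A = n! is O(n!)

Therefore, the order from slowest to fastest is: B < C < A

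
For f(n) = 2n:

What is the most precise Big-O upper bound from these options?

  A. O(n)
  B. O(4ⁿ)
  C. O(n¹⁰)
A

f(n) = 2n is O(n).
All listed options are valid Big-O bounds (upper bounds),
but O(n) is the tightest (smallest valid bound).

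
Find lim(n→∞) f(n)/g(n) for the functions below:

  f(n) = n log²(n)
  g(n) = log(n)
∞

Since n log²(n) (O(n log² n)) grows faster than log(n) (O(log n)),
the ratio f(n)/g(n) → ∞ as n → ∞.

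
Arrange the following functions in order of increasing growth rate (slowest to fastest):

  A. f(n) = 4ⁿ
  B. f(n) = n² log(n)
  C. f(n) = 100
C < B < A

Comparing growth rates:
C = 100 is O(1)
B = n² log(n) is O(n² log n)
A = 4ⁿ is O(4ⁿ)

Therefore, the order from slowest to fastest is: C < B < A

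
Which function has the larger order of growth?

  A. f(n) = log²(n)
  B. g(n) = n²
B

f(n) = log²(n) is O(log² n), while g(n) = n² is O(n²).
Since O(n²) grows faster than O(log² n), g(n) dominates.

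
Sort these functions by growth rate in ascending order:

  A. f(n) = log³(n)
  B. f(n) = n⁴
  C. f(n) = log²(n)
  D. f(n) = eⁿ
C < A < B < D

Comparing growth rates:
C = log²(n) is O(log² n)
A = log³(n) is O(log³ n)
B = n⁴ is O(n⁴)
D = eⁿ is O(eⁿ)

Therefore, the order from slowest to fastest is: C < A < B < D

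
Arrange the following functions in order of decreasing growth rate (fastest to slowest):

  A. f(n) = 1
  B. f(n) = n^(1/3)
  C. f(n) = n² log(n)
C > B > A

Comparing growth rates:
C = n² log(n) is O(n² log n)
B = n^(1/3) is O(n^(1/3))
A = 1 is O(1)

Therefore, the order from fastest to slowest is: C > B > A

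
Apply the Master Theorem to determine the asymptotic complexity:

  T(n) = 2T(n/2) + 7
Θ(n)

Master Theorem: a = 2, b = 2, f(n) = 7.
Compute the critical exponent d = log₂(2) = 1.
Compare f(n) = Θ(1) against n^d:
  k = 0 < d = 1, so f(n) = O(n^(d-ε)) — Case 1.
  The recursion cost dominates: T(n) = Θ(n^d) = Θ(n).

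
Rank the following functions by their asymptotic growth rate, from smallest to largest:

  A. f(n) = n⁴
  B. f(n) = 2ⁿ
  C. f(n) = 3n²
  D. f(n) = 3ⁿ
C < A < B < D

Comparing growth rates:
C = 3n² is O(n²)
A = n⁴ is O(n⁴)
B = 2ⁿ is O(2ⁿ)
D = 3ⁿ is O(3ⁿ)

Therefore, the order from slowest to fastest is: C < A < B < D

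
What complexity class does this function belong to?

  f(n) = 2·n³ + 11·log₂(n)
O(n³)

The dominant term in 2·n³ + 11·log₂(n) is 2·n³, which is Θ(n³).
Lower-order terms (11·log₂(n)) are asymptotically negligible.
Constants are absorbed, so the tightest bound is O(n³).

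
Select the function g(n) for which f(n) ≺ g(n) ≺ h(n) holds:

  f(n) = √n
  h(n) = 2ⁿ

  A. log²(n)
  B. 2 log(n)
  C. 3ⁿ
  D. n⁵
D

We need g(n) with √n = o(g(n)) and g(n) = o(2ⁿ), i.e. O(√n) ≺ g ≺ O(2ⁿ).
Check each option:
  A. log²(n) — O(log² n) does not grow strictly faster than f(n)
  B. 2 log(n) — O(log n) does not grow strictly faster than f(n)
  C. 3ⁿ — O(3ⁿ) does not grow strictly slower than h(n)
  D. n⁵ — O(n⁵) is strictly between O(√n) and O(2ⁿ) ✓

Only option D (n⁵) lies strictly between.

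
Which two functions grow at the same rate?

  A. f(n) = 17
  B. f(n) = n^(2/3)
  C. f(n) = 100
A and C

Examining each function:
  A. 17 is O(1)
  B. n^(2/3) is O(n^(2/3))
  C. 100 is O(1)

Functions A and C both have the same complexity class.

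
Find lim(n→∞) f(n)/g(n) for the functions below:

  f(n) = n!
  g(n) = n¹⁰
∞

Since n! (O(n!)) grows faster than n¹⁰ (O(n¹⁰)),
the ratio f(n)/g(n) → ∞ as n → ∞.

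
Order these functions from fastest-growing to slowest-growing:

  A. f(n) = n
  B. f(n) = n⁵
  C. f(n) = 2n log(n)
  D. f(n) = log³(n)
B > C > A > D

Comparing growth rates:
B = n⁵ is O(n⁵)
C = 2n log(n) is O(n log n)
A = n is O(n)
D = log³(n) is O(log³ n)

Therefore, the order from fastest to slowest is: B > C > A > D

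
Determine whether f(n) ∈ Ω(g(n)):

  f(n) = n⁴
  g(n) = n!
False

f(n) = n⁴ is O(n⁴), and g(n) = n! is O(n!).
Since O(n⁴) grows slower than O(n!), f(n) = Ω(g(n)) is false.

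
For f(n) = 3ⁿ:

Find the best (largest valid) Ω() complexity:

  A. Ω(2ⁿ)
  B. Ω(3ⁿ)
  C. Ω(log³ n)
B

f(n) = 3ⁿ is Ω(3ⁿ).
All listed options are valid Big-Ω bounds (lower bounds),
but Ω(3ⁿ) is the tightest (largest valid bound).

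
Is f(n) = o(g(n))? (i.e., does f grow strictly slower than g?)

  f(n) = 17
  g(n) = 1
False

f(n) = 17 is O(1), and g(n) = 1 is O(1).
Since they have the same growth rate, f(n) = o(g(n)) is false.
(f = o(g) requires f to grow strictly slower, not equal.)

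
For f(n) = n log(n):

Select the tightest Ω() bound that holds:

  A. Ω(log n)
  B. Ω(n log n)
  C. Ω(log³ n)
B

f(n) = n log(n) is Ω(n log n).
All listed options are valid Big-Ω bounds (lower bounds),
but Ω(n log n) is the tightest (largest valid bound).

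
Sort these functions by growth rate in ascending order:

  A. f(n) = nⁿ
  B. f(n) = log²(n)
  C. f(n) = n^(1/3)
B < C < A

Comparing growth rates:
B = log²(n) is O(log² n)
C = n^(1/3) is O(n^(1/3))
A = nⁿ is O(nⁿ)

Therefore, the order from slowest to fastest is: B < C < A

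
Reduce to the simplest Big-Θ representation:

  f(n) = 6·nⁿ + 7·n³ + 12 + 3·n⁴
Θ(nⁿ)

Order the terms by growth rate: 12 ≺ 7·n³ ≺ 3·n⁴ ≺ 6·nⁿ.
The fastest-growing term 6·nⁿ dominates as n → ∞; dropping its constant factor gives Θ(nⁿ).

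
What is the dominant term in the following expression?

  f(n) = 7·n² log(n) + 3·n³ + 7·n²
3·n³

Looking at each term:
  - 7·n² log(n) is O(n² log n)
  - 3·n³ is O(n³)
  - 7·n² is O(n²)

The term 3·n³ (O(n³)) grows fastest and dominates all others.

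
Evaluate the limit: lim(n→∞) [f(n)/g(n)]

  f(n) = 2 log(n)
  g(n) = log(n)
2

Since 2 log(n) and log(n) have the same growth rate (O(log n)),
the ratio converges to a constant: 2.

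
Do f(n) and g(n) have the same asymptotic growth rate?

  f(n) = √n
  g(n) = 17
False

f(n) = √n is O(√n), and g(n) = 17 is O(1).
Since they have different growth rates, f(n) = Θ(g(n)) is false.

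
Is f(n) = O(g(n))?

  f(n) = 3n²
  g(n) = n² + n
True

f(n) = 3n² and g(n) = n² + n are both O(n²).
Big-O permits equal growth rates (f ≤ c·g for some c), so f(n) = O(g(n)) is true.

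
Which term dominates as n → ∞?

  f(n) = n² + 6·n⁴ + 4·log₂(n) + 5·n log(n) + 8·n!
8·n!

Looking at each term:
  - n² is O(n²)
  - 6·n⁴ is O(n⁴)
  - 4·log₂(n) is O(log n)
  - 5·n log(n) is O(n log n)
  - 8·n! is O(n!)

The term 8·n! (O(n!)) grows fastest and dominates all others.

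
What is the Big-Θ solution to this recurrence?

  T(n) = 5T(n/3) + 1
Θ(n^log₃(5))

Master Theorem: a = 5, b = 3, f(n) = 1.
Compute the critical exponent d = log₃(5) = 1.465.
Compare f(n) = Θ(1) against n^d:
  k = 0 < d = 1.465, so f(n) = O(n^(d-ε)) — Case 1.
  The recursion cost dominates: T(n) = Θ(n^d) = Θ(n^log₃(5)).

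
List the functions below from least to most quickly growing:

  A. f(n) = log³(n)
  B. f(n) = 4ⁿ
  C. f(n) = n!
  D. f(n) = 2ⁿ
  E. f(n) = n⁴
A < E < D < B < C

Comparing growth rates:
A = log³(n) is O(log³ n)
E = n⁴ is O(n⁴)
D = 2ⁿ is O(2ⁿ)
B = 4ⁿ is O(4ⁿ)
C = n! is O(n!)

Therefore, the order from slowest to fastest is: A < E < D < B < C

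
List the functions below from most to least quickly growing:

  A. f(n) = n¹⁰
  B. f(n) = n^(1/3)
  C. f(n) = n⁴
A > C > B

Comparing growth rates:
A = n¹⁰ is O(n¹⁰)
C = n⁴ is O(n⁴)
B = n^(1/3) is O(n^(1/3))

Therefore, the order from fastest to slowest is: A > C > B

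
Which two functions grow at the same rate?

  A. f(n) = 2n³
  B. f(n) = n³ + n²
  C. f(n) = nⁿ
A and B

Examining each function:
  A. 2n³ is O(n³)
  B. n³ + n² is O(n³)
  C. nⁿ is O(nⁿ)

Functions A and B both have the same complexity class.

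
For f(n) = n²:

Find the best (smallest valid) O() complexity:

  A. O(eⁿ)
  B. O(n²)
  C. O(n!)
B

f(n) = n² is O(n²).
All listed options are valid Big-O bounds (upper bounds),
but O(n²) is the tightest (smallest valid bound).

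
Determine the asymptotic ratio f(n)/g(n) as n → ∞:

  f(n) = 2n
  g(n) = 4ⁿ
0

Since 2n (O(n)) grows slower than 4ⁿ (O(4ⁿ)),
the ratio f(n)/g(n) → 0 as n → ∞.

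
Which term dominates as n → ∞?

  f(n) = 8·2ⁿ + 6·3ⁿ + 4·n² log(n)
6·3ⁿ

Looking at each term:
  - 8·2ⁿ is O(2ⁿ)
  - 6·3ⁿ is O(3ⁿ)
  - 4·n² log(n) is O(n² log n)

The term 6·3ⁿ (O(3ⁿ)) grows fastest and dominates all others.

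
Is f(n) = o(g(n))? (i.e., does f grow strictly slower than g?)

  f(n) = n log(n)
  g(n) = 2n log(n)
False

f(n) = n log(n) is O(n log n), and g(n) = 2n log(n) is O(n log n).
Since they have the same growth rate, f(n) = o(g(n)) is false.
(f = o(g) requires f to grow strictly slower, not equal.)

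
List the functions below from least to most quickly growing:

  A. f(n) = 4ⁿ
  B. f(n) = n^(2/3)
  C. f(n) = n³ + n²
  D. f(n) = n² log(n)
B < D < C < A

Comparing growth rates:
B = n^(2/3) is O(n^(2/3))
D = n² log(n) is O(n² log n)
C = n³ + n² is O(n³)
A = 4ⁿ is O(4ⁿ)

Therefore, the order from slowest to fastest is: B < D < C < A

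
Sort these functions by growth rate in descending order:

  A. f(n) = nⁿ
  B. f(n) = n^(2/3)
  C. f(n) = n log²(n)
A > C > B

Comparing growth rates:
A = nⁿ is O(nⁿ)
C = n log²(n) is O(n log² n)
B = n^(2/3) is O(n^(2/3))

Therefore, the order from fastest to slowest is: A > C > B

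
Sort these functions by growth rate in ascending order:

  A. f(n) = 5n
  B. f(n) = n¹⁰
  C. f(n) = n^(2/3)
C < A < B

Comparing growth rates:
C = n^(2/3) is O(n^(2/3))
A = 5n is O(n)
B = n¹⁰ is O(n¹⁰)

Therefore, the order from slowest to fastest is: C < A < B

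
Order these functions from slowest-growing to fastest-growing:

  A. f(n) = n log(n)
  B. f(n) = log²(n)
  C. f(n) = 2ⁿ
B < A < C

Comparing growth rates:
B = log²(n) is O(log² n)
A = n log(n) is O(n log n)
C = 2ⁿ is O(2ⁿ)

Therefore, the order from slowest to fastest is: B < A < C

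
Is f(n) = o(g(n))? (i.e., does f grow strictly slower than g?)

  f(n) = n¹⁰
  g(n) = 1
False

f(n) = n¹⁰ is O(n¹⁰), and g(n) = 1 is O(1).
Since O(n¹⁰) grows faster than or equal to O(1), f(n) = o(g(n)) is false.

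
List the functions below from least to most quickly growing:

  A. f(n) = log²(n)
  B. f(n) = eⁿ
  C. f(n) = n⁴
A < C < B

Comparing growth rates:
A = log²(n) is O(log² n)
C = n⁴ is O(n⁴)
B = eⁿ is O(eⁿ)

Therefore, the order from slowest to fastest is: A < C < B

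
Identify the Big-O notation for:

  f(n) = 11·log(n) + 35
O(log n)

The dominant term in 11·log(n) + 35 is 11·log(n), which is Θ(log n).
Lower-order terms (35) are asymptotically negligible.
Constants are absorbed, so the tightest bound is O(log n).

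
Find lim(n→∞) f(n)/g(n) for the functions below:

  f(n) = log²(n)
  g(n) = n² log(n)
0

Since log²(n) (O(log² n)) grows slower than n² log(n) (O(n² log n)),
the ratio f(n)/g(n) → 0 as n → ∞.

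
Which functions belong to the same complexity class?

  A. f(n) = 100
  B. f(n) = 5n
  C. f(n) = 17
A and C

Examining each function:
  A. 100 is O(1)
  B. 5n is O(n)
  C. 17 is O(1)

Functions A and C both have the same complexity class.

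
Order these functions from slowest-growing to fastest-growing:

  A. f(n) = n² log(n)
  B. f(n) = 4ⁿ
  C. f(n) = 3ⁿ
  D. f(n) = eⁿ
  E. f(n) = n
E < A < D < C < B

Comparing growth rates:
E = n is O(n)
A = n² log(n) is O(n² log n)
D = eⁿ is O(eⁿ)
C = 3ⁿ is O(3ⁿ)
B = 4ⁿ is O(4ⁿ)

Therefore, the order from slowest to fastest is: E < A < D < C < B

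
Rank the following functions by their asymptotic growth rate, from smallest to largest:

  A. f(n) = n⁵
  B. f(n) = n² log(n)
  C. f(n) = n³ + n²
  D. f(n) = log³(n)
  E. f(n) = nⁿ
D < B < C < A < E

Comparing growth rates:
D = log³(n) is O(log³ n)
B = n² log(n) is O(n² log n)
C = n³ + n² is O(n³)
A = n⁵ is O(n⁵)
E = nⁿ is O(nⁿ)

Therefore, the order from slowest to fastest is: D < B < C < A < E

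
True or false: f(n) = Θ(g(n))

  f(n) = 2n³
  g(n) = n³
True

f(n) = 2n³ and g(n) = n³ are both O(n³).
Since they have the same asymptotic growth rate, f(n) = Θ(g(n)) is true.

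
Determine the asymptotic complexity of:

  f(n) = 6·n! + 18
O(n!)

The dominant term in 6·n! + 18 is 6·n!, which is Θ(n!).
Lower-order terms (18) are asymptotically negligible.
Constants are absorbed, so the tightest bound is O(n!).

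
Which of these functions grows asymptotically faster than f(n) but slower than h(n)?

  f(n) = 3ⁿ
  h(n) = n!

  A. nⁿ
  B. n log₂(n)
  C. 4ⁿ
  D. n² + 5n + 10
C

We need g(n) with 3ⁿ = o(g(n)) and g(n) = o(n!), i.e. O(3ⁿ) ≺ g ≺ O(n!).
Check each option:
  A. nⁿ — O(nⁿ) does not grow strictly slower than h(n)
  B. n log₂(n) — O(n log n) does not grow strictly faster than f(n)
  C. 4ⁿ — O(4ⁿ) is strictly between O(3ⁿ) and O(n!) ✓
  D. n² + 5n + 10 — O(n²) does not grow strictly faster than f(n)

Only option C (4ⁿ) lies strictly between.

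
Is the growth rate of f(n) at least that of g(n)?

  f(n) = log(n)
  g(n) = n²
False

f(n) = log(n) is O(log n), and g(n) = n² is O(n²).
Since O(log n) grows slower than O(n²), f(n) = Ω(g(n)) is false.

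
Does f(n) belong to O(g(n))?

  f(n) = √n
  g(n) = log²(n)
False

f(n) = √n is O(√n), and g(n) = log²(n) is O(log² n).
Since O(√n) grows faster than O(log² n), f(n) = O(g(n)) is false.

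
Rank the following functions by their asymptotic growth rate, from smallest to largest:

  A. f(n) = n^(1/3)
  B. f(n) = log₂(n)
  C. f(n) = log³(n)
B < C < A

Comparing growth rates:
B = log₂(n) is O(log n)
C = log³(n) is O(log³ n)
A = n^(1/3) is O(n^(1/3))

Therefore, the order from slowest to fastest is: B < C < A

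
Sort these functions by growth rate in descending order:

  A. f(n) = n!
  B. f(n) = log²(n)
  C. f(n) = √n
A > C > B

Comparing growth rates:
A = n! is O(n!)
C = √n is O(√n)
B = log²(n) is O(log² n)

Therefore, the order from fastest to slowest is: A > C > B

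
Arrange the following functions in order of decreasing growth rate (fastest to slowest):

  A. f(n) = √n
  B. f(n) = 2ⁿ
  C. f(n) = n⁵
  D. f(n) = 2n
B > C > D > A

Comparing growth rates:
B = 2ⁿ is O(2ⁿ)
C = n⁵ is O(n⁵)
D = 2n is O(n)
A = √n is O(√n)

Therefore, the order from fastest to slowest is: B > C > D > A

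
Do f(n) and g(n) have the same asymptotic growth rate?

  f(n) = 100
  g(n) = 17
True

f(n) = 100 and g(n) = 17 are both O(1).
Since they have the same asymptotic growth rate, f(n) = Θ(g(n)) is true.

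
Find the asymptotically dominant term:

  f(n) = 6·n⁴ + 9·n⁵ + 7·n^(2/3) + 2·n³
9·n⁵

Looking at each term:
  - 6·n⁴ is O(n⁴)
  - 9·n⁵ is O(n⁵)
  - 7·n^(2/3) is O(n^(2/3))
  - 2·n³ is O(n³)

The term 9·n⁵ (O(n⁵)) grows fastest and dominates all others.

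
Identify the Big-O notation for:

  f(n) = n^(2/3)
O(n^(2/3))

The dominant term in n^(2/3) is n^(2/3), which is Θ(n^(2/3)).
Constants are absorbed, so the tightest bound is O(n^(2/3)).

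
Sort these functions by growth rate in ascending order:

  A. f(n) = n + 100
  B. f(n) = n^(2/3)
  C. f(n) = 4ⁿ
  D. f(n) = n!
B < A < C < D

Comparing growth rates:
B = n^(2/3) is O(n^(2/3))
A = n + 100 is O(n)
C = 4ⁿ is O(4ⁿ)
D = n! is O(n!)

Therefore, the order from slowest to fastest is: B < A < C < D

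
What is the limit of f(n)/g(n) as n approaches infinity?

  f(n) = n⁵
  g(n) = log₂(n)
∞

Since n⁵ (O(n⁵)) grows faster than log₂(n) (O(log n)),
the ratio f(n)/g(n) → ∞ as n → ∞.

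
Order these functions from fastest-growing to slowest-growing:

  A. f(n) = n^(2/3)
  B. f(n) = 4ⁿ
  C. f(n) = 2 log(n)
B > A > C

Comparing growth rates:
B = 4ⁿ is O(4ⁿ)
A = n^(2/3) is O(n^(2/3))
C = 2 log(n) is O(log n)

Therefore, the order from fastest to slowest is: B > A > C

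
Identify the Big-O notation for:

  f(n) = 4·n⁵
O(n⁵)

The dominant term in 4·n⁵ is 4·n⁵, which is Θ(n⁵).
Constants are absorbed, so the tightest bound is O(n⁵).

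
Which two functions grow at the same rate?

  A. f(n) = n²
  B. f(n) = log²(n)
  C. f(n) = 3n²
A and C

Examining each function:
  A. n² is O(n²)
  B. log²(n) is O(log² n)
  C. 3n² is O(n²)

Functions A and C both have the same complexity class.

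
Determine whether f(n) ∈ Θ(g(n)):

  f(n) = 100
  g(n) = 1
True

f(n) = 100 and g(n) = 1 are both O(1).
Since they have the same asymptotic growth rate, f(n) = Θ(g(n)) is true.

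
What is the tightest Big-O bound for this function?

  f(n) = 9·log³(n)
O(log³ n)

The dominant term in 9·log³(n) is 9·log³(n), which is Θ(log³ n).
Constants are absorbed, so the tightest bound is O(log³ n).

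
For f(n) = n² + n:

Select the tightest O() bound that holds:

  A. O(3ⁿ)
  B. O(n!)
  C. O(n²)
C

f(n) = n² + n is O(n²).
All listed options are valid Big-O bounds (upper bounds),
but O(n²) is the tightest (smallest valid bound).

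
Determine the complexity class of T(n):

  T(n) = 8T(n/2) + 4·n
Θ(n³)

Master Theorem: a = 8, b = 2, f(n) = 4·n.
Compute the critical exponent d = log₂(8) = 3.
Compare f(n) = Θ(n) against n^d:
  k = 1 < d = 3, so f(n) = O(n^(d-ε)) — Case 1.
  The recursion cost dominates: T(n) = Θ(n^d) = Θ(n³).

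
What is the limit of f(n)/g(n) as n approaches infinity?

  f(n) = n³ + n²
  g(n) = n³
1

Since n³ + n² and n³ have the same growth rate (O(n³)),
the ratio converges to a constant: 1.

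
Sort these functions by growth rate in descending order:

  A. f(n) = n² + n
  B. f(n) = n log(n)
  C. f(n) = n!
C > A > B

Comparing growth rates:
C = n! is O(n!)
A = n² + n is O(n²)
B = n log(n) is O(n log n)

Therefore, the order from fastest to slowest is: C > A > B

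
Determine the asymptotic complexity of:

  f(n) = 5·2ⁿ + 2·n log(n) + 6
O(2ⁿ)

The dominant term in 5·2ⁿ + 2·n log(n) + 6 is 5·2ⁿ, which is Θ(2ⁿ).
Lower-order terms (2·n log(n), 6) are asymptotically negligible.
Constants are absorbed, so the tightest bound is O(2ⁿ).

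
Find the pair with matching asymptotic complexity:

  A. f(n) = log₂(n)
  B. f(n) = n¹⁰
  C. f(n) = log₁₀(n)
A and C

Examining each function:
  A. log₂(n) is O(log n)
  B. n¹⁰ is O(n¹⁰)
  C. log₁₀(n) is O(log n)

Functions A and C both have the same complexity class.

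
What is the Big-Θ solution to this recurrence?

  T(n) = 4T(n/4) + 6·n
Θ(n log n)

Master Theorem: a = 4, b = 4, f(n) = 6·n.
Compute the critical exponent d = log₄(4) = 1.
Compare f(n) = Θ(n) against n^d:
  k = 1 = d, so f(n) = Θ(n^d) — Case 2.
  Work is balanced across levels: T(n) = Θ(n^d log n) = Θ(n log n).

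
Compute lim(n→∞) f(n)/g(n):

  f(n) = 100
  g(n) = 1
100

Since 100 and 1 have the same growth rate (O(1)),
the ratio converges to a constant: 100.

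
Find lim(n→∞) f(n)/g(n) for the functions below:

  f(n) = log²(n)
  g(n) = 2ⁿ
0

Since log²(n) (O(log² n)) grows slower than 2ⁿ (O(2ⁿ)),
the ratio f(n)/g(n) → 0 as n → ∞.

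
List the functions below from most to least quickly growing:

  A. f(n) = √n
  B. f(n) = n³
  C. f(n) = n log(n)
B > C > A

Comparing growth rates:
B = n³ is O(n³)
C = n log(n) is O(n log n)
A = √n is O(√n)

Therefore, the order from fastest to slowest is: B > C > A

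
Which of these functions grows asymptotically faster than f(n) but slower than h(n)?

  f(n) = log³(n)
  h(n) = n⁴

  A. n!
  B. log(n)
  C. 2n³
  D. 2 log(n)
C

We need g(n) with log³(n) = o(g(n)) and g(n) = o(n⁴), i.e. O(log³ n) ≺ g ≺ O(n⁴).
Check each option:
  A. n! — O(n!) does not grow strictly slower than h(n)
  B. log(n) — O(log n) does not grow strictly faster than f(n)
  C. 2n³ — O(n³) is strictly between O(log³ n) and O(n⁴) ✓
  D. 2 log(n) — O(log n) does not grow strictly faster than f(n)

Only option C (2n³) lies strictly between.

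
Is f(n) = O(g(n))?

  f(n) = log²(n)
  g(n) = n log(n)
True

f(n) = log²(n) is O(log² n), and g(n) = n log(n) is O(n log n).
Since O(log² n) ⊆ O(n log n) (f grows no faster than g), f(n) = O(g(n)) is true.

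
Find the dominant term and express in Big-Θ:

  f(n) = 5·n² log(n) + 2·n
Θ(n² log n)

Order the terms by growth rate: 2·n ≺ 5·n² log(n).
The fastest-growing term 5·n² log(n) dominates as n → ∞; dropping its constant factor gives Θ(n² log n).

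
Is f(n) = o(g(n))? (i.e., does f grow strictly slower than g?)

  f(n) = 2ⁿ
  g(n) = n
False

f(n) = 2ⁿ is O(2ⁿ), and g(n) = n is O(n).
Since O(2ⁿ) grows faster than or equal to O(n), f(n) = o(g(n)) is false.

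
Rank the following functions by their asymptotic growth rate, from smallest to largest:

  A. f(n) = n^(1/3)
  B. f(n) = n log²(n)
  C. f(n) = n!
A < B < C

Comparing growth rates:
A = n^(1/3) is O(n^(1/3))
B = n log²(n) is O(n log² n)
C = n! is O(n!)

Therefore, the order from slowest to fastest is: A < B < C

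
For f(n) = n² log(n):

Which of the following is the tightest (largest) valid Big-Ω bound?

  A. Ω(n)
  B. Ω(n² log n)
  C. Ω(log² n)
B

f(n) = n² log(n) is Ω(n² log n).
All listed options are valid Big-Ω bounds (lower bounds),
but Ω(n² log n) is the tightest (largest valid bound).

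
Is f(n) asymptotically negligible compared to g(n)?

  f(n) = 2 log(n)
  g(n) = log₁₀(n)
False

f(n) = 2 log(n) is O(log n), and g(n) = log₁₀(n) is O(log n).
Since they have the same growth rate, f(n) = o(g(n)) is false.
(f = o(g) requires f to grow strictly slower, not equal.)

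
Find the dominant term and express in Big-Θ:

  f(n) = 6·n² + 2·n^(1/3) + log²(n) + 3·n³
Θ(n³)

Order the terms by growth rate: log²(n) ≺ 2·n^(1/3) ≺ 6·n² ≺ 3·n³.
The fastest-growing term 3·n³ dominates as n → ∞; dropping its constant factor gives Θ(n³).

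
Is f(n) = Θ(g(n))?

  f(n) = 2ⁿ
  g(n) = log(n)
False

f(n) = 2ⁿ is O(2ⁿ), and g(n) = log(n) is O(log n).
Since they have different growth rates, f(n) = Θ(g(n)) is false.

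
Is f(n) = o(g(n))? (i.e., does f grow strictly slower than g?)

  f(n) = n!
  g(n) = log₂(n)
False

f(n) = n! is O(n!), and g(n) = log₂(n) is O(log n).
Since O(n!) grows faster than or equal to O(log n), f(n) = o(g(n)) is false.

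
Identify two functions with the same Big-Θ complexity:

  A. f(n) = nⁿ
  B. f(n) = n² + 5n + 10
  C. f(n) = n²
B and C

Examining each function:
  A. nⁿ is O(nⁿ)
  B. n² + 5n + 10 is O(n²)
  C. n² is O(n²)

Functions B and C both have the same complexity class.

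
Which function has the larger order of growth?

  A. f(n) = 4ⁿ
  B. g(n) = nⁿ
B

f(n) = 4ⁿ is O(4ⁿ), while g(n) = nⁿ is O(nⁿ).
Since O(nⁿ) grows faster than O(4ⁿ), g(n) dominates.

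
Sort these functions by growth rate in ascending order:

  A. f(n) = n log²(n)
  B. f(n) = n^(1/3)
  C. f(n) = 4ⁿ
B < A < C

Comparing growth rates:
B = n^(1/3) is O(n^(1/3))
A = n log²(n) is O(n log² n)
C = 4ⁿ is O(4ⁿ)

Therefore, the order from slowest to fastest is: B < A < C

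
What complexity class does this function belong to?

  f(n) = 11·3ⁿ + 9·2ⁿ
O(3ⁿ)

The dominant term in 11·3ⁿ + 9·2ⁿ is 11·3ⁿ, which is Θ(3ⁿ).
Lower-order terms (9·2ⁿ) are asymptotically negligible.
Constants are absorbed, so the tightest bound is O(3ⁿ).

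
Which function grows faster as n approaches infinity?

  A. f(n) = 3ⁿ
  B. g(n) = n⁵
A

f(n) = 3ⁿ is O(3ⁿ), while g(n) = n⁵ is O(n⁵).
Since O(3ⁿ) grows faster than O(n⁵), f(n) dominates.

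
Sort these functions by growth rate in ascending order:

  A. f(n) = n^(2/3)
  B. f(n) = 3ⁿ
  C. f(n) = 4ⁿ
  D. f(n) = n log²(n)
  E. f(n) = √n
E < A < D < B < C

Comparing growth rates:
E = √n is O(√n)
A = n^(2/3) is O(n^(2/3))
D = n log²(n) is O(n log² n)
B = 3ⁿ is O(3ⁿ)
C = 4ⁿ is O(4ⁿ)

Therefore, the order from slowest to fastest is: E < A < D < B < C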